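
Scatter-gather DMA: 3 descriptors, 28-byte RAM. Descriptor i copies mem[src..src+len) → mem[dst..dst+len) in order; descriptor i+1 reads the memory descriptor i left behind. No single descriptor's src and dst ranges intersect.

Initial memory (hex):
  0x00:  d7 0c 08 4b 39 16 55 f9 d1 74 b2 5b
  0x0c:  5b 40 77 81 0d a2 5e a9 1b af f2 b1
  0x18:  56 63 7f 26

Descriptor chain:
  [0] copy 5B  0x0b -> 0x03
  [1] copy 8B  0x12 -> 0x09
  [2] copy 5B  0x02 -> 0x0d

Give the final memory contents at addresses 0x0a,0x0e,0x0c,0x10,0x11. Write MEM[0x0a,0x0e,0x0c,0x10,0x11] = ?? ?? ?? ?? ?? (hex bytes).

[0] 0x0b->0x03 len=5 : 5b 5b 40 77 81
[1] 0x12->0x09 len=8 : 5e a9 1b af f2 b1 56 63
[2] 0x02->0x0d len=5 : 08 5b 5b 40 77
query mem[0x0a]=0xa9, mem[0x0e]=0x5b, mem[0x0c]=0xaf, mem[0x10]=0x40, mem[0x11]=0x77

MEM[0x0a,0x0e,0x0c,0x10,0x11] = a9 5b af 40 77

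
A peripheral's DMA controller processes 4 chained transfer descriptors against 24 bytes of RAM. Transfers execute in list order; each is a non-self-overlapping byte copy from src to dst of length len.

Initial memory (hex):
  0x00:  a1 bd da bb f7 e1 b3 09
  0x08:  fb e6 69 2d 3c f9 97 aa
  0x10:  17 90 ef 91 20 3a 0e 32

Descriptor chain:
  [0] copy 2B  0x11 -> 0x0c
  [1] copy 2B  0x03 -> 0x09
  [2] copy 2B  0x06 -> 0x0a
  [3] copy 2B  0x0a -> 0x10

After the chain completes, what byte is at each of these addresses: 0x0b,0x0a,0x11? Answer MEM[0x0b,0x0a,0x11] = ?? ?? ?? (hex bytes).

#0 dst[0x0c+2] := {0x90,0xef}
#1 dst[0x09+2] := {0xbb,0xf7}
#2 dst[0x0a+2] := {0xb3,0x09}
#3 dst[0x10+2] := {0xb3,0x09}
query mem[0x0b]=0x09, mem[0x0a]=0xb3, mem[0x11]=0x09

MEM[0x0b,0x0a,0x11] = 09 b3 09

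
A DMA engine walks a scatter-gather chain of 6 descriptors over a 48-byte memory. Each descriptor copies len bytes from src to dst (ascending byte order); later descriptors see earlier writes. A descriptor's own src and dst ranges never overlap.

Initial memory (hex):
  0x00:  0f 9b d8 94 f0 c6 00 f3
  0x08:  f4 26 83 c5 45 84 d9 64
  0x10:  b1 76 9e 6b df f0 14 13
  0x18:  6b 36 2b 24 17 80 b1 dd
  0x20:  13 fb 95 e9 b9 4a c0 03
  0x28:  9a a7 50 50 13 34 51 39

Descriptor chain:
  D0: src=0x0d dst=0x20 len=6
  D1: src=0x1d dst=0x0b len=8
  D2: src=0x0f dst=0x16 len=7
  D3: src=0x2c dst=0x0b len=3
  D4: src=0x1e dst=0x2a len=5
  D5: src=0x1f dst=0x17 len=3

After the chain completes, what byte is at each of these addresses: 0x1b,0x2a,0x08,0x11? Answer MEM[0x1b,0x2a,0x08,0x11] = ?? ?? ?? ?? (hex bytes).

[0] 0x0d->0x20 len=6 : 84 d9 64 b1 76 9e
[1] 0x1d->0x0b len=8 : 80 b1 dd 84 d9 64 b1 76
[2] 0x0f->0x16 len=7 : d9 64 b1 76 6b df f0
[3] 0x2c->0x0b len=3 : 13 34 51
[4] 0x1e->0x2a len=5 : b1 dd 84 d9 64
[5] 0x1f->0x17 len=3 : dd 84 d9
query mem[0x1b]=0xdf, mem[0x2a]=0xb1, mem[0x08]=0xf4, mem[0x11]=0xb1

MEM[0x1b,0x2a,0x08,0x11] = df b1 f4 b1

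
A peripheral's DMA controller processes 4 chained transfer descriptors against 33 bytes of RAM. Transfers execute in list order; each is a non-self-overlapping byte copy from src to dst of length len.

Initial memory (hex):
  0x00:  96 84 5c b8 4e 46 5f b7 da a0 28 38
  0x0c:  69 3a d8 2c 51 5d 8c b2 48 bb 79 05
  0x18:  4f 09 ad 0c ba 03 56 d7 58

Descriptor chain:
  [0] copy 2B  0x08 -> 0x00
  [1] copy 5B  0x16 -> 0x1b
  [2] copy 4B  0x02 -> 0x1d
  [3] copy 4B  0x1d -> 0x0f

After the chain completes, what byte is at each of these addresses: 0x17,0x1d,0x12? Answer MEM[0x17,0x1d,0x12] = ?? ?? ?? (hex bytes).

MEM[0x17,0x1d,0x12] = 05 5c 46

[0] 0x08->0x00 len=2 : da a0
[1] 0x16->0x1b len=5 : 79 05 4f 09 ad
[2] 0x02->0x1d len=4 : 5c b8 4e 46
[3] 0x1d->0x0f len=4 : 5c b8 4e 46
query mem[0x17]=0x05, mem[0x1d]=0x5c, mem[0x12]=0x46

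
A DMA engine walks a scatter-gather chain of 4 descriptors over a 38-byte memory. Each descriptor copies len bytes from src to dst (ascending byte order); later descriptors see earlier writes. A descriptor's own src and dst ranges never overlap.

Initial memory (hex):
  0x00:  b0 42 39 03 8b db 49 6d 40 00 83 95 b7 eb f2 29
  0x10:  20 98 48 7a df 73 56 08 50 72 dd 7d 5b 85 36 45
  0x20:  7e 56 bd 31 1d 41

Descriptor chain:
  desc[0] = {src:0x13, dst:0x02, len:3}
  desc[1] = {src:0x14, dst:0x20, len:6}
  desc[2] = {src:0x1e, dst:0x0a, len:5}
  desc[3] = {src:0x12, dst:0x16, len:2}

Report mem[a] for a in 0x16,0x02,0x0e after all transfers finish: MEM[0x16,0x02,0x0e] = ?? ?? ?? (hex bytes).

[0] 0x13->0x02 len=3 : 7a df 73
[1] 0x14->0x20 len=6 : df 73 56 08 50 72
[2] 0x1e->0x0a len=5 : 36 45 df 73 56
[3] 0x12->0x16 len=2 : 48 7a
query mem[0x16]=0x48, mem[0x02]=0x7a, mem[0x0e]=0x56

MEM[0x16,0x02,0x0e] = 48 7a 56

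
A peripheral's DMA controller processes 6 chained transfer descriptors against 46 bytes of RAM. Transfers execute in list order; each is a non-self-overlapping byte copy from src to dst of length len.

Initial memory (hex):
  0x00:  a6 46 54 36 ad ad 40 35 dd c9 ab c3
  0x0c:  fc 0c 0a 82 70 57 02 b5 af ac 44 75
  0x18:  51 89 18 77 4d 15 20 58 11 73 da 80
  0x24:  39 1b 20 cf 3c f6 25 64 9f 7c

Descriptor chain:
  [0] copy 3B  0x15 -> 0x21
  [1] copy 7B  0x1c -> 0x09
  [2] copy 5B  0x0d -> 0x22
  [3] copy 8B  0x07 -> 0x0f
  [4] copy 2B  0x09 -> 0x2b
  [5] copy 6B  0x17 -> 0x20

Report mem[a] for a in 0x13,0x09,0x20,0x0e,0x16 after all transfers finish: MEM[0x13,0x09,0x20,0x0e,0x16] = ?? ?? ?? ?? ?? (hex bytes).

[0] 0x15->0x21 len=3 : ac 44 75
[1] 0x1c->0x09 len=7 : 4d 15 20 58 11 ac 44
[2] 0x0d->0x22 len=5 : 11 ac 44 70 57
[3] 0x07->0x0f len=8 : 35 dd 4d 15 20 58 11 ac
[4] 0x09->0x2b len=2 : 4d 15
[5] 0x17->0x20 len=6 : 75 51 89 18 77 4d
query mem[0x13]=0x20, mem[0x09]=0x4d, mem[0x20]=0x75, mem[0x0e]=0xac, mem[0x16]=0xac

MEM[0x13,0x09,0x20,0x0e,0x16] = 20 4d 75 ac ac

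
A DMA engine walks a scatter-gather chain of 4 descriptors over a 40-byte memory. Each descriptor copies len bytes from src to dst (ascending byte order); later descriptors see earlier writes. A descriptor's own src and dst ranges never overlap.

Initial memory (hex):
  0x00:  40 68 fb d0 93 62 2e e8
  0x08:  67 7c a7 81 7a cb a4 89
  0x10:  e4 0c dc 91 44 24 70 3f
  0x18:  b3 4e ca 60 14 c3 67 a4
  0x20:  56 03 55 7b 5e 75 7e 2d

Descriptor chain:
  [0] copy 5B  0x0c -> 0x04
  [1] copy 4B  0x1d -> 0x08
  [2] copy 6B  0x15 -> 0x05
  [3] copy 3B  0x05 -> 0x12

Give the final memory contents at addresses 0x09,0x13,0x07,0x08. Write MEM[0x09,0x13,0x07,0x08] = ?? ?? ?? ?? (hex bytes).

  after D0: wrote 5B at 0x04 = 7acba489e4
  after D1: wrote 4B at 0x08 = c367a456
  after D2: wrote 6B at 0x05 = 24703fb34eca
  after D3: wrote 3B at 0x12 = 24703f
query mem[0x09]=0x4e, mem[0x13]=0x70, mem[0x07]=0x3f, mem[0x08]=0xb3

MEM[0x09,0x13,0x07,0x08] = 4e 70 3f b3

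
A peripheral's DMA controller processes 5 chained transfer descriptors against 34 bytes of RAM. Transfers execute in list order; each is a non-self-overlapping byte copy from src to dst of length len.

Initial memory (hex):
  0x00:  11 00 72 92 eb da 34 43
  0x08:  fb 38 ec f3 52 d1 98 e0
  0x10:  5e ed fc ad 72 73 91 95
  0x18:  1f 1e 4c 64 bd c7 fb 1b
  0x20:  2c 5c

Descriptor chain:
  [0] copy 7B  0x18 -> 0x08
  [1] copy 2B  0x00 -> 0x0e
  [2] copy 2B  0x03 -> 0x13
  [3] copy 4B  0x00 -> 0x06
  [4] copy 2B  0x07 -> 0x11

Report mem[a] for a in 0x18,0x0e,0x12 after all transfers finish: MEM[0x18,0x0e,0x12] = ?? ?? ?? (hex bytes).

MEM[0x18,0x0e,0x12] = 1f 11 72

  after D0: wrote 7B at 0x08 = 1f1e4c64bdc7fb
  after D1: wrote 2B at 0x0e = 1100
  after D2: wrote 2B at 0x13 = 92eb
  after D3: wrote 4B at 0x06 = 11007292
  after D4: wrote 2B at 0x11 = 0072
query mem[0x18]=0x1f, mem[0x0e]=0x11, mem[0x12]=0x72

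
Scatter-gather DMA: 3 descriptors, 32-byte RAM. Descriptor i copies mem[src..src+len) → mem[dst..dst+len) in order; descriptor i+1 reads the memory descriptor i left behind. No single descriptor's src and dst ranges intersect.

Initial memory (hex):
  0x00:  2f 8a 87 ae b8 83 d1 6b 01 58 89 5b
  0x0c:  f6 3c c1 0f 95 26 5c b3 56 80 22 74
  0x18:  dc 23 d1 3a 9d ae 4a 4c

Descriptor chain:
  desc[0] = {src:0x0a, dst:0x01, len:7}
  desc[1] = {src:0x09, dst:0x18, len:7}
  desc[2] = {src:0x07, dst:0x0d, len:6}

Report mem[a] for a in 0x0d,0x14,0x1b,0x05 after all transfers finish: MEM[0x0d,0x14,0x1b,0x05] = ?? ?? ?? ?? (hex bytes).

MEM[0x0d,0x14,0x1b,0x05] = 95 56 f6 c1

#0 dst[0x01+7] := {0x89,0x5b,0xf6,0x3c,0xc1,0x0f,0x95}
#1 dst[0x18+7] := {0x58,0x89,0x5b,0xf6,0x3c,0xc1,0x0f}
#2 dst[0x0d+6] := {0x95,0x01,0x58,0x89,0x5b,0xf6}
query mem[0x0d]=0x95, mem[0x14]=0x56, mem[0x1b]=0xf6, mem[0x05]=0xc1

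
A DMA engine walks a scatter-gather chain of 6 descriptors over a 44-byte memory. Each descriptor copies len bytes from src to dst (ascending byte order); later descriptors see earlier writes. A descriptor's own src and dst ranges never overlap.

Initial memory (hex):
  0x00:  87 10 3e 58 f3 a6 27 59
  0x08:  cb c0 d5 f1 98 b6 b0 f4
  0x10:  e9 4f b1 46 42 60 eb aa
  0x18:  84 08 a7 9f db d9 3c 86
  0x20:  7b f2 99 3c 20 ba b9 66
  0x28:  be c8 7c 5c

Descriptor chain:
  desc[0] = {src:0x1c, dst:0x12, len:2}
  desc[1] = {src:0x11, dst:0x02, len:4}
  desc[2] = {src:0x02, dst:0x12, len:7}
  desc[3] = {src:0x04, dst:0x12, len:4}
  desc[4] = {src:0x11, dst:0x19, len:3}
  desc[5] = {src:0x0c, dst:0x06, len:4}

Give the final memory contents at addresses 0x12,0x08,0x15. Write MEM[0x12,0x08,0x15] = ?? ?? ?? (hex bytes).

MEM[0x12,0x08,0x15] = d9 b0 59

  after D0: wrote 2B at 0x12 = dbd9
  after D1: wrote 4B at 0x02 = 4fdbd942
  after D2: wrote 7B at 0x12 = 4fdbd9422759cb
  after D3: wrote 4B at 0x12 = d9422759
  after D4: wrote 3B at 0x19 = 4fd942
  after D5: wrote 4B at 0x06 = 98b6b0f4
query mem[0x12]=0xd9, mem[0x08]=0xb0, mem[0x15]=0x59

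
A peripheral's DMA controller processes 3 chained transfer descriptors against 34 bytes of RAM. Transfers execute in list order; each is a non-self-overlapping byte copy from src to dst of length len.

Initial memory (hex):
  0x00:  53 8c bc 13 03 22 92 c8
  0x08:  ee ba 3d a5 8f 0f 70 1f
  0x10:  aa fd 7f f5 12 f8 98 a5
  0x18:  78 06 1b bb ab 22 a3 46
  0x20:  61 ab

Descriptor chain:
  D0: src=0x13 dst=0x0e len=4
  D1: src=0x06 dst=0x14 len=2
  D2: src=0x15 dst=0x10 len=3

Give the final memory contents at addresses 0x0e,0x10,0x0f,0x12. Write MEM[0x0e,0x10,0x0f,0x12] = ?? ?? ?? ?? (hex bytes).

MEM[0x0e,0x10,0x0f,0x12] = f5 c8 12 a5

[0] 0x13->0x0e len=4 : f5 12 f8 98
[1] 0x06->0x14 len=2 : 92 c8
[2] 0x15->0x10 len=3 : c8 98 a5
query mem[0x0e]=0xf5, mem[0x10]=0xc8, mem[0x0f]=0x12, mem[0x12]=0xa5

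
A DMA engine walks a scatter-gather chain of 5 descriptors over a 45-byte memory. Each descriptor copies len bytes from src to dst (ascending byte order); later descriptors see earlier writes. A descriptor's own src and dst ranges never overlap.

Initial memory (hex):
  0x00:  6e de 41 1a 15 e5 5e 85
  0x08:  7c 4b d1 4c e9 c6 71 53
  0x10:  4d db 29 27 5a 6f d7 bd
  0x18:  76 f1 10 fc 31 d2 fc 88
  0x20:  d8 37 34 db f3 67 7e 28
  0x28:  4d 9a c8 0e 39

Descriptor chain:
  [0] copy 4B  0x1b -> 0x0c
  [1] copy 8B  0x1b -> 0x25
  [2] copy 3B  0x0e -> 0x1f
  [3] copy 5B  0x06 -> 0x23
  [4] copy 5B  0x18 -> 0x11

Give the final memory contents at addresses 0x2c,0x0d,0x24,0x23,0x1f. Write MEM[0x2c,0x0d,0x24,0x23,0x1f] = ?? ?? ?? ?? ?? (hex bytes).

D0: mem[0x0c..0x0f] <- [fc 31 d2 fc]
D1: mem[0x25..0x2c] <- [fc 31 d2 fc 88 d8 37 34]
D2: mem[0x1f..0x21] <- [d2 fc 4d]
D3: mem[0x23..0x27] <- [5e 85 7c 4b d1]
D4: mem[0x11..0x15] <- [76 f1 10 fc 31]
query mem[0x2c]=0x34, mem[0x0d]=0x31, mem[0x24]=0x85, mem[0x23]=0x5e, mem[0x1f]=0xd2

MEM[0x2c,0x0d,0x24,0x23,0x1f] = 34 31 85 5e d2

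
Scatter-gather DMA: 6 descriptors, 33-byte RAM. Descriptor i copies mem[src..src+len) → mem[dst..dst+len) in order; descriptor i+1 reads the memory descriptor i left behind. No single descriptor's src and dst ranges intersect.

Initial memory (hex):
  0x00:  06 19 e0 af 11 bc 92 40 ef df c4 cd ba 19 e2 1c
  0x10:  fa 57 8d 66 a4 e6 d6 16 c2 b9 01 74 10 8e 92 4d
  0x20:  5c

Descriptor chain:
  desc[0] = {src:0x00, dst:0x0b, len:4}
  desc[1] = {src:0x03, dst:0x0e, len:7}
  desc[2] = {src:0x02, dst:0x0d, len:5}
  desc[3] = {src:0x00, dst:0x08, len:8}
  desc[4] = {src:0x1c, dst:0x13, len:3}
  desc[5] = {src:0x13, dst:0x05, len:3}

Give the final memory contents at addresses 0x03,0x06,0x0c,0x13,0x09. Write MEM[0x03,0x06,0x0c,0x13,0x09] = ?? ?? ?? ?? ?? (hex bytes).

#0 dst[0x0b+4] := {0x06,0x19,0xe0,0xaf}
#1 dst[0x0e+7] := {0xaf,0x11,0xbc,0x92,0x40,0xef,0xdf}
#2 dst[0x0d+5] := {0xe0,0xaf,0x11,0xbc,0x92}
#3 dst[0x08+8] := {0x06,0x19,0xe0,0xaf,0x11,0xbc,0x92,0x40}
#4 dst[0x13+3] := {0x10,0x8e,0x92}
#5 dst[0x05+3] := {0x10,0x8e,0x92}
query mem[0x03]=0xaf, mem[0x06]=0x8e, mem[0x0c]=0x11, mem[0x13]=0x10, mem[0x09]=0x19

MEM[0x03,0x06,0x0c,0x13,0x09] = af 8e 11 10 19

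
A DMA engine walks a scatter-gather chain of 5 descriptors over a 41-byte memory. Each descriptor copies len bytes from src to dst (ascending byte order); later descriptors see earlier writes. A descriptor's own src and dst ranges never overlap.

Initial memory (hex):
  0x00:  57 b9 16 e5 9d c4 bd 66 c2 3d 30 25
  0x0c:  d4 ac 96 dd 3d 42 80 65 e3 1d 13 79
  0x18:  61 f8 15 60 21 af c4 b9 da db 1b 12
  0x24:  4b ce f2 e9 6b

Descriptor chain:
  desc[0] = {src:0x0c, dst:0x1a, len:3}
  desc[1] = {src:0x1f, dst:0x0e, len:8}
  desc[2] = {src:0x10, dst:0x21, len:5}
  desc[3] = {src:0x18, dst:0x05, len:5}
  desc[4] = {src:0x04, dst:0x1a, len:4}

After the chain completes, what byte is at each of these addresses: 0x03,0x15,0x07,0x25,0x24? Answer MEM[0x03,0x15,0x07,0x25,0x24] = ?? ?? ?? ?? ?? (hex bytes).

MEM[0x03,0x15,0x07,0x25,0x24] = e5 f2 d4 ce 4b

[0] 0x0c->0x1a len=3 : d4 ac 96
[1] 0x1f->0x0e len=8 : b9 da db 1b 12 4b ce f2
[2] 0x10->0x21 len=5 : db 1b 12 4b ce
[3] 0x18->0x05 len=5 : 61 f8 d4 ac 96
[4] 0x04->0x1a len=4 : 9d 61 f8 d4
query mem[0x03]=0xe5, mem[0x15]=0xf2, mem[0x07]=0xd4, mem[0x25]=0xce, mem[0x24]=0x4b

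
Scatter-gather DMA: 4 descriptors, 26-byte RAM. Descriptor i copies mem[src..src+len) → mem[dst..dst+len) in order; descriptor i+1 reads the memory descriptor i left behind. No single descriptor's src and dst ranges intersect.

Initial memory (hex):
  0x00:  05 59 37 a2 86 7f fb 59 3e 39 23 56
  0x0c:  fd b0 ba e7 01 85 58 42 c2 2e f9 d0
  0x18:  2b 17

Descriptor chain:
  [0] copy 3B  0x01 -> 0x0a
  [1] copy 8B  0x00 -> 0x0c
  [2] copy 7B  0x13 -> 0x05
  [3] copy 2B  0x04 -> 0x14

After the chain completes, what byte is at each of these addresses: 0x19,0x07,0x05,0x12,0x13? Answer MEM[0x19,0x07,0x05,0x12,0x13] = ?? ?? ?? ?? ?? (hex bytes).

[0] 0x01->0x0a len=3 : 59 37 a2
[1] 0x00->0x0c len=8 : 05 59 37 a2 86 7f fb 59
[2] 0x13->0x05 len=7 : 59 c2 2e f9 d0 2b 17
[3] 0x04->0x14 len=2 : 86 59
query mem[0x19]=0x17, mem[0x07]=0x2e, mem[0x05]=0x59, mem[0x12]=0xfb, mem[0x13]=0x59

MEM[0x19,0x07,0x05,0x12,0x13] = 17 2e 59 fb 59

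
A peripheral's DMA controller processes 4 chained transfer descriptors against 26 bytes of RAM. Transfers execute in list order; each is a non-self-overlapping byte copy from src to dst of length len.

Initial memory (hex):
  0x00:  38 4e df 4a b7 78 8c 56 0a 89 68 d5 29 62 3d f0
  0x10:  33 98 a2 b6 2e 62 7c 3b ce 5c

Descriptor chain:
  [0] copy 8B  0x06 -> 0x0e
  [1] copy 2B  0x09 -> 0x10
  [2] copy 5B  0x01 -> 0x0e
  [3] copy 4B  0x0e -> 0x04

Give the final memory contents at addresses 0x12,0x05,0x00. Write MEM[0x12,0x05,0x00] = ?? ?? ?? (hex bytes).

D0: mem[0x0e..0x15] <- [8c 56 0a 89 68 d5 29 62]
D1: mem[0x10..0x11] <- [89 68]
D2: mem[0x0e..0x12] <- [4e df 4a b7 78]
D3: mem[0x04..0x07] <- [4e df 4a b7]
query mem[0x12]=0x78, mem[0x05]=0xdf, mem[0x00]=0x38

MEM[0x12,0x05,0x00] = 78 df 38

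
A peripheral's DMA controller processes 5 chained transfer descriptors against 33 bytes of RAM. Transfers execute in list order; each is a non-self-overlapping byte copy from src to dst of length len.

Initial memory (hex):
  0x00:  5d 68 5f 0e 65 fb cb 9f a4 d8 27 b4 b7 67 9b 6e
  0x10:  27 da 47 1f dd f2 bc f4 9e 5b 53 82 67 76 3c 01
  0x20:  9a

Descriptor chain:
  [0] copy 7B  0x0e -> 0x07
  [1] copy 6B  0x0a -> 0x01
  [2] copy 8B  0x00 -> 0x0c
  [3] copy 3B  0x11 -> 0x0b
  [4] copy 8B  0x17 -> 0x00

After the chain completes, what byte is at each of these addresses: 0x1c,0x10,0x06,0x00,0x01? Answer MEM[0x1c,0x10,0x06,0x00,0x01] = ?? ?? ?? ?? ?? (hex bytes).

MEM[0x1c,0x10,0x06,0x00,0x01] = 67 dd 76 f4 9e

  after D0: wrote 7B at 0x07 = 9b6e27da471fdd
  after D1: wrote 6B at 0x01 = da471fdd9b6e
  after D2: wrote 8B at 0x0c = 5dda471fdd9b6e9b
  after D3: wrote 3B at 0x0b = 9b6e9b
  after D4: wrote 8B at 0x00 = f49e5b538267763c
query mem[0x1c]=0x67, mem[0x10]=0xdd, mem[0x06]=0x76, mem[0x00]=0xf4, mem[0x01]=0x9e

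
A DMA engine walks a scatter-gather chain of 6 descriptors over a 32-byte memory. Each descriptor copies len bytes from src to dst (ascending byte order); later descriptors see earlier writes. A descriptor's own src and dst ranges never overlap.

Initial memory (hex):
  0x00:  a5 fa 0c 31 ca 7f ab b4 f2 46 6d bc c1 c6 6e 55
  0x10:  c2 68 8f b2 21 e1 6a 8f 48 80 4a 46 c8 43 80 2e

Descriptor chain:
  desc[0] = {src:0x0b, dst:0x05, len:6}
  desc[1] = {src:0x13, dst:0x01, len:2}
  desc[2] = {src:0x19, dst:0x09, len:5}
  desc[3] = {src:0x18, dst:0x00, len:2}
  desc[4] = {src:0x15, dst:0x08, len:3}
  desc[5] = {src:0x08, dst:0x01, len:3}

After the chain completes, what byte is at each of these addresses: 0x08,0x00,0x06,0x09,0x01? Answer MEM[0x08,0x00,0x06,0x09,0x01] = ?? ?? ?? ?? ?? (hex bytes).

#0 dst[0x05+6] := {0xbc,0xc1,0xc6,0x6e,0x55,0xc2}
#1 dst[0x01+2] := {0xb2,0x21}
#2 dst[0x09+5] := {0x80,0x4a,0x46,0xc8,0x43}
#3 dst[0x00+2] := {0x48,0x80}
#4 dst[0x08+3] := {0xe1,0x6a,0x8f}
#5 dst[0x01+3] := {0xe1,0x6a,0x8f}
query mem[0x08]=0xe1, mem[0x00]=0x48, mem[0x06]=0xc1, mem[0x09]=0x6a, mem[0x01]=0xe1

MEM[0x08,0x00,0x06,0x09,0x01] = e1 48 c1 6a e1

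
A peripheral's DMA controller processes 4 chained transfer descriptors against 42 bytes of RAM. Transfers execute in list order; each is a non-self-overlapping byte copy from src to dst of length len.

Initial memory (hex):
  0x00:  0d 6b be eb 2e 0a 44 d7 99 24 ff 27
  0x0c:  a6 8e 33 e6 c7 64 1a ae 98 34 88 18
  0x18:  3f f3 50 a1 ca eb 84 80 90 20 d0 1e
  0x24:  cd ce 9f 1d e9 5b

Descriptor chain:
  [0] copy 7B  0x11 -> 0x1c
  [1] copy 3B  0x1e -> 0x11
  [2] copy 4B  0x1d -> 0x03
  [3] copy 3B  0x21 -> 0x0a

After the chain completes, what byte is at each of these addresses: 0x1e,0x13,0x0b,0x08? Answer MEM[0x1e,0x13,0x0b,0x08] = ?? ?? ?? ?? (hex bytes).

[0] 0x11->0x1c len=7 : 64 1a ae 98 34 88 18
[1] 0x1e->0x11 len=3 : ae 98 34
[2] 0x1d->0x03 len=4 : 1a ae 98 34
[3] 0x21->0x0a len=3 : 88 18 1e
query mem[0x1e]=0xae, mem[0x13]=0x34, mem[0x0b]=0x18, mem[0x08]=0x99

MEM[0x1e,0x13,0x0b,0x08] = ae 34 18 99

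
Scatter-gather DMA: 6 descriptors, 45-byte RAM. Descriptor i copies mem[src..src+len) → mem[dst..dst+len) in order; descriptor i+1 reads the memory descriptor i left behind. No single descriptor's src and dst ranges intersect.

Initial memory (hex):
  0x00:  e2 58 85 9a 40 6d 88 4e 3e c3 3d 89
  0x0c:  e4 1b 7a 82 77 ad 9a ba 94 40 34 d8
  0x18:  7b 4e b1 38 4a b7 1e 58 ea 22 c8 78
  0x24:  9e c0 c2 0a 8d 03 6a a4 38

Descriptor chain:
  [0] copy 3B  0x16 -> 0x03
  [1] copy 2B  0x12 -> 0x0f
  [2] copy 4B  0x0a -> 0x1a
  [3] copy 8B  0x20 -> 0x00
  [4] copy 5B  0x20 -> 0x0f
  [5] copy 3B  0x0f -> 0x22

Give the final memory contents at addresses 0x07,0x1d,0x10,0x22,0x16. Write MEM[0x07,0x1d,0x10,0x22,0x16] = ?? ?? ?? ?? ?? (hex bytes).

MEM[0x07,0x1d,0x10,0x22,0x16] = 0a 1b 22 ea 34

D0: mem[0x03..0x05] <- [34 d8 7b]
D1: mem[0x0f..0x10] <- [9a ba]
D2: mem[0x1a..0x1d] <- [3d 89 e4 1b]
D3: mem[0x00..0x07] <- [ea 22 c8 78 9e c0 c2 0a]
D4: mem[0x0f..0x13] <- [ea 22 c8 78 9e]
D5: mem[0x22..0x24] <- [ea 22 c8]
query mem[0x07]=0x0a, mem[0x1d]=0x1b, mem[0x10]=0x22, mem[0x22]=0xea, mem[0x16]=0x34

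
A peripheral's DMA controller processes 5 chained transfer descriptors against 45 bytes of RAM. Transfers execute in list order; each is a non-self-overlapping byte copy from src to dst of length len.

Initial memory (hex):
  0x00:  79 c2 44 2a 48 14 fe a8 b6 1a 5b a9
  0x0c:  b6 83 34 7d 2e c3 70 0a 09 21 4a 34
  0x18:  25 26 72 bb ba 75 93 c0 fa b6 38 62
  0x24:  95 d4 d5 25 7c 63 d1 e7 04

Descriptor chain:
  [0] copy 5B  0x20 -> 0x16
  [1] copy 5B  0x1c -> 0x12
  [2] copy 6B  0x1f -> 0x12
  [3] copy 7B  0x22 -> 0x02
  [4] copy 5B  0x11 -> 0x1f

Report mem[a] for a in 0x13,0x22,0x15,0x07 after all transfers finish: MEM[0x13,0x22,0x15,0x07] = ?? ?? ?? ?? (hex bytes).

MEM[0x13,0x22,0x15,0x07] = fa b6 38 25

[0] 0x20->0x16 len=5 : fa b6 38 62 95
[1] 0x1c->0x12 len=5 : ba 75 93 c0 fa
[2] 0x1f->0x12 len=6 : c0 fa b6 38 62 95
[3] 0x22->0x02 len=7 : 38 62 95 d4 d5 25 7c
[4] 0x11->0x1f len=5 : c3 c0 fa b6 38
query mem[0x13]=0xfa, mem[0x22]=0xb6, mem[0x15]=0x38, mem[0x07]=0x25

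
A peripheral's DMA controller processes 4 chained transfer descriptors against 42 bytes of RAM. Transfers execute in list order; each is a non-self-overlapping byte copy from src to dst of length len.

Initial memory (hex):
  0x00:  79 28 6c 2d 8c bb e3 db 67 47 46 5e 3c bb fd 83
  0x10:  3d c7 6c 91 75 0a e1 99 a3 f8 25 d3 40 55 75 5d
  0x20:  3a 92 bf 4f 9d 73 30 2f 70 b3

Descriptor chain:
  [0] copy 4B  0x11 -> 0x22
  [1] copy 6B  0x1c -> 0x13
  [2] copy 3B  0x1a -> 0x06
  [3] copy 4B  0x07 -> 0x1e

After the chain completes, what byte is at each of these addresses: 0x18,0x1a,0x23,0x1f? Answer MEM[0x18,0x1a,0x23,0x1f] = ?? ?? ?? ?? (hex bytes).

[0] 0x11->0x22 len=4 : c7 6c 91 75
[1] 0x1c->0x13 len=6 : 40 55 75 5d 3a 92
[2] 0x1a->0x06 len=3 : 25 d3 40
[3] 0x07->0x1e len=4 : d3 40 47 46
query mem[0x18]=0x92, mem[0x1a]=0x25, mem[0x23]=0x6c, mem[0x1f]=0x40

MEM[0x18,0x1a,0x23,0x1f] = 92 25 6c 40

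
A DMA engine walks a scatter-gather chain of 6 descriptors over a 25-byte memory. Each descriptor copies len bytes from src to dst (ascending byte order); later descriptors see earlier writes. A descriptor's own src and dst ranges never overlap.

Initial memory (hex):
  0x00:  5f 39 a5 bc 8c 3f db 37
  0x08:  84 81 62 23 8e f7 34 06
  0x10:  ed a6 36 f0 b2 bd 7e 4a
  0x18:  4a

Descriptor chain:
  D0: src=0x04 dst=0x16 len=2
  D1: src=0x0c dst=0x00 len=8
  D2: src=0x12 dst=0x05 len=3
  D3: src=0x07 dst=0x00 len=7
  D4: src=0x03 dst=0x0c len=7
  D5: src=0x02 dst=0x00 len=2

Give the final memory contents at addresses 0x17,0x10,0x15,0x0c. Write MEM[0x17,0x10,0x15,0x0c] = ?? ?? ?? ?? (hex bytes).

MEM[0x17,0x10,0x15,0x0c] = 3f b2 bd 62

#0 dst[0x16+2] := {0x8c,0x3f}
#1 dst[0x00+8] := {0x8e,0xf7,0x34,0x06,0xed,0xa6,0x36,0xf0}
#2 dst[0x05+3] := {0x36,0xf0,0xb2}
#3 dst[0x00+7] := {0xb2,0x84,0x81,0x62,0x23,0x8e,0xf7}
#4 dst[0x0c+7] := {0x62,0x23,0x8e,0xf7,0xb2,0x84,0x81}
#5 dst[0x00+2] := {0x81,0x62}
query mem[0x17]=0x3f, mem[0x10]=0xb2, mem[0x15]=0xbd, mem[0x0c]=0x62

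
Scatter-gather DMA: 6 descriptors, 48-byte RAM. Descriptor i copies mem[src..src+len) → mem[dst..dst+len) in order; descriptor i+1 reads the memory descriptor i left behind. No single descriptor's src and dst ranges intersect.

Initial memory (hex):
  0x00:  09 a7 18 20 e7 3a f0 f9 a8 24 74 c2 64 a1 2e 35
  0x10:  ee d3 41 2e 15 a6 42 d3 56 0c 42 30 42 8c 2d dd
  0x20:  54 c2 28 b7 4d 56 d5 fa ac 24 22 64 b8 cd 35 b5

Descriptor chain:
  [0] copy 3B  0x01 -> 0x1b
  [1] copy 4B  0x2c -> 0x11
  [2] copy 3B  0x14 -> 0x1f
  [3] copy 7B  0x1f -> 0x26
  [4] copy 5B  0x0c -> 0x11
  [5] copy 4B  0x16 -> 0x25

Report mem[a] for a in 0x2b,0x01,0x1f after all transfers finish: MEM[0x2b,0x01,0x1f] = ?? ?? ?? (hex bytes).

MEM[0x2b,0x01,0x1f] = 4d a7 b5

[0] 0x01->0x1b len=3 : a7 18 20
[1] 0x2c->0x11 len=4 : b8 cd 35 b5
[2] 0x14->0x1f len=3 : b5 a6 42
[3] 0x1f->0x26 len=7 : b5 a6 42 28 b7 4d 56
[4] 0x0c->0x11 len=5 : 64 a1 2e 35 ee
[5] 0x16->0x25 len=4 : 42 d3 56 0c
query mem[0x2b]=0x4d, mem[0x01]=0xa7, mem[0x1f]=0xb5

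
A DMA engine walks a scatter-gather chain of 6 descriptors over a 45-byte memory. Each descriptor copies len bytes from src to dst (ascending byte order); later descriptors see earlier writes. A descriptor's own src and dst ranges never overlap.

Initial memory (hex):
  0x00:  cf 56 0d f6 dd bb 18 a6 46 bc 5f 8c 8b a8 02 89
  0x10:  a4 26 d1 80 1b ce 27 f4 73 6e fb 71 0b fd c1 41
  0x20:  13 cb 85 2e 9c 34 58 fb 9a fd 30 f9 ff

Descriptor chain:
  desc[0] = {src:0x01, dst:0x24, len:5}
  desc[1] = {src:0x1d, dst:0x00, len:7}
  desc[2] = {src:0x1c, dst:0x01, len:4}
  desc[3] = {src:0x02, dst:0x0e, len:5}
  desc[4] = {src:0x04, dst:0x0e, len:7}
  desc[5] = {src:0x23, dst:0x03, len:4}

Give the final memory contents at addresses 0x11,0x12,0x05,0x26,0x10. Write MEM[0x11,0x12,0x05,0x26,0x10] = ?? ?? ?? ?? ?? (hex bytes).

MEM[0x11,0x12,0x05,0x26,0x10] = a6 46 0d f6 2e

  after D0: wrote 5B at 0x24 = 560df6ddbb
  after D1: wrote 7B at 0x00 = fdc14113cb852e
  after D2: wrote 4B at 0x01 = 0bfdc141
  after D3: wrote 5B at 0x0e = fdc141852e
  after D4: wrote 7B at 0x0e = 41852ea646bc5f
  after D5: wrote 4B at 0x03 = 2e560df6
query mem[0x11]=0xa6, mem[0x12]=0x46, mem[0x05]=0x0d, mem[0x26]=0xf6, mem[0x10]=0x2e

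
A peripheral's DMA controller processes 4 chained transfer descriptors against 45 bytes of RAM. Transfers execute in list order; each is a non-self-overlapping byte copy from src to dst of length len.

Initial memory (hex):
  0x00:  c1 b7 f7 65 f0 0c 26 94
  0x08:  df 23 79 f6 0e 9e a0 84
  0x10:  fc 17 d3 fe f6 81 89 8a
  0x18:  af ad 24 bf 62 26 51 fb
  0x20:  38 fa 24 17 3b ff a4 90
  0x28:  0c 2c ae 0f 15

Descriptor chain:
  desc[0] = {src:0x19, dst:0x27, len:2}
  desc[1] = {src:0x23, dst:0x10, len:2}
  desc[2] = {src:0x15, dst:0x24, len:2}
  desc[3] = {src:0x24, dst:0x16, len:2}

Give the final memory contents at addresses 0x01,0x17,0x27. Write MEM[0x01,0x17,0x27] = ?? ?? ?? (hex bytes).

#0 dst[0x27+2] := {0xad,0x24}
#1 dst[0x10+2] := {0x17,0x3b}
#2 dst[0x24+2] := {0x81,0x89}
#3 dst[0x16+2] := {0x81,0x89}
query mem[0x01]=0xb7, mem[0x17]=0x89, mem[0x27]=0xad

MEM[0x01,0x17,0x27] = b7 89 ad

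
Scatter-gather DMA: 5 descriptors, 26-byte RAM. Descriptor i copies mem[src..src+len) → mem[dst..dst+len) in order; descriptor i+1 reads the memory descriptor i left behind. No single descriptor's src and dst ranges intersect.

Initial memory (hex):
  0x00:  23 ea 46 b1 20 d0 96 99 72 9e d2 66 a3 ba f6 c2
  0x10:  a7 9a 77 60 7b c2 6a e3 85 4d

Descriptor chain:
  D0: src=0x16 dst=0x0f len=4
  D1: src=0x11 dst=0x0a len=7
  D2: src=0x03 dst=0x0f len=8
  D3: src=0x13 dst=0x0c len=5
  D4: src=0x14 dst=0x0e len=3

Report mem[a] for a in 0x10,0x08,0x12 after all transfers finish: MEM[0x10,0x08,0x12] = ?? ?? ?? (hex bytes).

MEM[0x10,0x08,0x12] = 85 72 96

[0] 0x16->0x0f len=4 : 6a e3 85 4d
[1] 0x11->0x0a len=7 : 85 4d 60 7b c2 6a e3
[2] 0x03->0x0f len=8 : b1 20 d0 96 99 72 9e 85
[3] 0x13->0x0c len=5 : 99 72 9e 85 e3
[4] 0x14->0x0e len=3 : 72 9e 85
query mem[0x10]=0x85, mem[0x08]=0x72, mem[0x12]=0x96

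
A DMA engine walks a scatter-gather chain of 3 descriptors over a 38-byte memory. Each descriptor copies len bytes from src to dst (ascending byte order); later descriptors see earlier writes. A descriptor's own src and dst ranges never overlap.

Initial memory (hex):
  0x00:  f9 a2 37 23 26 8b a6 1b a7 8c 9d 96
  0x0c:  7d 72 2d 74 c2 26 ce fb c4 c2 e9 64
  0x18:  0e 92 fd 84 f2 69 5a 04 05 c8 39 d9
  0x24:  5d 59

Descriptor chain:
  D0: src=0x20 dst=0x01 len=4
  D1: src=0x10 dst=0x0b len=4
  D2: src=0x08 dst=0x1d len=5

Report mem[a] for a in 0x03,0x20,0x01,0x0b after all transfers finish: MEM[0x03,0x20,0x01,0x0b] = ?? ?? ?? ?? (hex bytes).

#0 dst[0x01+4] := {0x05,0xc8,0x39,0xd9}
#1 dst[0x0b+4] := {0xc2,0x26,0xce,0xfb}
#2 dst[0x1d+5] := {0xa7,0x8c,0x9d,0xc2,0x26}
query mem[0x03]=0x39, mem[0x20]=0xc2, mem[0x01]=0x05, mem[0x0b]=0xc2

MEM[0x03,0x20,0x01,0x0b] = 39 c2 05 c2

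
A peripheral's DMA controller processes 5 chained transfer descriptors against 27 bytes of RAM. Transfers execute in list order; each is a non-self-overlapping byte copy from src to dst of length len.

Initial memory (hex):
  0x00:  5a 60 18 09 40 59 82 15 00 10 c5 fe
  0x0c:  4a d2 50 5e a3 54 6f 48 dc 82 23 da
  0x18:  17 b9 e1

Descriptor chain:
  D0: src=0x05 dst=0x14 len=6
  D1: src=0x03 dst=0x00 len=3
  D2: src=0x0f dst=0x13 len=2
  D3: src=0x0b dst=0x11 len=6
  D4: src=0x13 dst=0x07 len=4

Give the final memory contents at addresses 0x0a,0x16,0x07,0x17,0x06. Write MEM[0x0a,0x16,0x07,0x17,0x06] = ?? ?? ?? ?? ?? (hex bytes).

[0] 0x05->0x14 len=6 : 59 82 15 00 10 c5
[1] 0x03->0x00 len=3 : 09 40 59
[2] 0x0f->0x13 len=2 : 5e a3
[3] 0x0b->0x11 len=6 : fe 4a d2 50 5e a3
[4] 0x13->0x07 len=4 : d2 50 5e a3
query mem[0x0a]=0xa3, mem[0x16]=0xa3, mem[0x07]=0xd2, mem[0x17]=0x00, mem[0x06]=0x82

MEM[0x0a,0x16,0x07,0x17,0x06] = a3 a3 d2 00 82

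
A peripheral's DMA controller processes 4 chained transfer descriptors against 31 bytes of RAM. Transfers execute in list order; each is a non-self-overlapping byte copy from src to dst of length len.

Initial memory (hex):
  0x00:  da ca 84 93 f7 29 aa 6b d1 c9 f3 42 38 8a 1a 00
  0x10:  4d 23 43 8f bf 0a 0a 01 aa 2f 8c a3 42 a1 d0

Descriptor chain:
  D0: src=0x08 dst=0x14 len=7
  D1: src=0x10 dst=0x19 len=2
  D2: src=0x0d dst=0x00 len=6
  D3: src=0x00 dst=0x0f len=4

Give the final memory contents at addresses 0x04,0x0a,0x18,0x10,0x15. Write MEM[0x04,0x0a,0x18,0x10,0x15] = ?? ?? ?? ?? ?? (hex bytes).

MEM[0x04,0x0a,0x18,0x10,0x15] = 23 f3 38 1a c9

  after D0: wrote 7B at 0x14 = d1c9f342388a1a
  after D1: wrote 2B at 0x19 = 4d23
  after D2: wrote 6B at 0x00 = 8a1a004d2343
  after D3: wrote 4B at 0x0f = 8a1a004d
query mem[0x04]=0x23, mem[0x0a]=0xf3, mem[0x18]=0x38, mem[0x10]=0x1a, mem[0x15]=0xc9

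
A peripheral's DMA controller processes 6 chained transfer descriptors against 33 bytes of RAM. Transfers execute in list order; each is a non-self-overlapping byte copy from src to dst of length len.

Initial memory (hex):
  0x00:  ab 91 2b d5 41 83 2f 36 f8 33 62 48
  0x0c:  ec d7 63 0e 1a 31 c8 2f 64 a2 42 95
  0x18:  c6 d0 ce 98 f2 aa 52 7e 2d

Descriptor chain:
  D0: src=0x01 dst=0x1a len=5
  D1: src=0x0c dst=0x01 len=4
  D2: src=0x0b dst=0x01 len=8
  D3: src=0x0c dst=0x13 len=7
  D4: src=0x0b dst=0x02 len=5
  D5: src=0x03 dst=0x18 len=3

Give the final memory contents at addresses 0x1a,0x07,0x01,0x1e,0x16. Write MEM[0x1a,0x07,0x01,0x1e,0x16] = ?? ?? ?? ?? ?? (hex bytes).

MEM[0x1a,0x07,0x01,0x1e,0x16] = 63 31 48 83 0e

D0: mem[0x1a..0x1e] <- [91 2b d5 41 83]
D1: mem[0x01..0x04] <- [ec d7 63 0e]
D2: mem[0x01..0x08] <- [48 ec d7 63 0e 1a 31 c8]
D3: mem[0x13..0x19] <- [ec d7 63 0e 1a 31 c8]
D4: mem[0x02..0x06] <- [48 ec d7 63 0e]
D5: mem[0x18..0x1a] <- [ec d7 63]
query mem[0x1a]=0x63, mem[0x07]=0x31, mem[0x01]=0x48, mem[0x1e]=0x83, mem[0x16]=0x0e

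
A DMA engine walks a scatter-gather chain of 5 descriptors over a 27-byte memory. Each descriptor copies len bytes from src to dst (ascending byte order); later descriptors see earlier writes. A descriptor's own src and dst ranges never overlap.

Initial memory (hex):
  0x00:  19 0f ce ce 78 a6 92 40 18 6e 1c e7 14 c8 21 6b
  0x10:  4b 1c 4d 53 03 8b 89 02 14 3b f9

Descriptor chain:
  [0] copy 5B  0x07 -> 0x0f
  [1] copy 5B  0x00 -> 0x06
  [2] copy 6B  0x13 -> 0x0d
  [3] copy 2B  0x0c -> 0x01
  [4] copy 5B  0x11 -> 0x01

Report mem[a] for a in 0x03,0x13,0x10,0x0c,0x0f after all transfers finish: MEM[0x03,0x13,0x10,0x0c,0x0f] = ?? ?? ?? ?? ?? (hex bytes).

MEM[0x03,0x13,0x10,0x0c,0x0f] = e7 e7 89 14 8b

  after D0: wrote 5B at 0x0f = 40186e1ce7
  after D1: wrote 5B at 0x06 = 190fcece78
  after D2: wrote 6B at 0x0d = e7038b890214
  after D3: wrote 2B at 0x01 = 14e7
  after D4: wrote 5B at 0x01 = 0214e7038b
query mem[0x03]=0xe7, mem[0x13]=0xe7, mem[0x10]=0x89, mem[0x0c]=0x14, mem[0x0f]=0x8b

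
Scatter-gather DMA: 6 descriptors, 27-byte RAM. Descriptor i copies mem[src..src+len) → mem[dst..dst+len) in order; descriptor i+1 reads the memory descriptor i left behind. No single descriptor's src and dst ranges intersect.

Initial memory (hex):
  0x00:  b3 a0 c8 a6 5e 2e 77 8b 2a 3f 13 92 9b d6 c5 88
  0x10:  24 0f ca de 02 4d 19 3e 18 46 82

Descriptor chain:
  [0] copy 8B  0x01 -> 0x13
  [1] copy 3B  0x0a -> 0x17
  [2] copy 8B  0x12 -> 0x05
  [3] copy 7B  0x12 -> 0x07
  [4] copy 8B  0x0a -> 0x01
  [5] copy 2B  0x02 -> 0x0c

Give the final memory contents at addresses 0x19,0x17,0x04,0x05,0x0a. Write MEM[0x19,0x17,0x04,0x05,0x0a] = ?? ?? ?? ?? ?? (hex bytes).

MEM[0x19,0x17,0x04,0x05,0x0a] = 9b 13 92 c5 a6

#0 dst[0x13+8] := {0xa0,0xc8,0xa6,0x5e,0x2e,0x77,0x8b,0x2a}
#1 dst[0x17+3] := {0x13,0x92,0x9b}
#2 dst[0x05+8] := {0xca,0xa0,0xc8,0xa6,0x5e,0x13,0x92,0x9b}
#3 dst[0x07+7] := {0xca,0xa0,0xc8,0xa6,0x5e,0x13,0x92}
#4 dst[0x01+8] := {0xa6,0x5e,0x13,0x92,0xc5,0x88,0x24,0x0f}
#5 dst[0x0c+2] := {0x5e,0x13}
query mem[0x19]=0x9b, mem[0x17]=0x13, mem[0x04]=0x92, mem[0x05]=0xc5, mem[0x0a]=0xa6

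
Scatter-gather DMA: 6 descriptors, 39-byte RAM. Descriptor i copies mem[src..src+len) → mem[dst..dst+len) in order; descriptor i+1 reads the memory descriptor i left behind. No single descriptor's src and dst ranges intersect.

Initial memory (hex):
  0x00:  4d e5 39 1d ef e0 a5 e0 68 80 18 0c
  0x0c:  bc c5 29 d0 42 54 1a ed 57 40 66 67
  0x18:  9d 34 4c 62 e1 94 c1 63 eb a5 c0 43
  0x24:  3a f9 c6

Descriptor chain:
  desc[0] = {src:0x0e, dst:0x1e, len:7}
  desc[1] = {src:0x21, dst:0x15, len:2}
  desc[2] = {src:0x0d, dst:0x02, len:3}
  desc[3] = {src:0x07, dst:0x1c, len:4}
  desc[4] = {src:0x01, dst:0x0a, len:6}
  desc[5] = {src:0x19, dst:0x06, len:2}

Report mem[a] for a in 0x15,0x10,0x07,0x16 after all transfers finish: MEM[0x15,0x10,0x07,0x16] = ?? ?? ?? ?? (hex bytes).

MEM[0x15,0x10,0x07,0x16] = 54 42 4c 1a

#0 dst[0x1e+7] := {0x29,0xd0,0x42,0x54,0x1a,0xed,0x57}
#1 dst[0x15+2] := {0x54,0x1a}
#2 dst[0x02+3] := {0xc5,0x29,0xd0}
#3 dst[0x1c+4] := {0xe0,0x68,0x80,0x18}
#4 dst[0x0a+6] := {0xe5,0xc5,0x29,0xd0,0xe0,0xa5}
#5 dst[0x06+2] := {0x34,0x4c}
query mem[0x15]=0x54, mem[0x10]=0x42, mem[0x07]=0x4c, mem[0x16]=0x1a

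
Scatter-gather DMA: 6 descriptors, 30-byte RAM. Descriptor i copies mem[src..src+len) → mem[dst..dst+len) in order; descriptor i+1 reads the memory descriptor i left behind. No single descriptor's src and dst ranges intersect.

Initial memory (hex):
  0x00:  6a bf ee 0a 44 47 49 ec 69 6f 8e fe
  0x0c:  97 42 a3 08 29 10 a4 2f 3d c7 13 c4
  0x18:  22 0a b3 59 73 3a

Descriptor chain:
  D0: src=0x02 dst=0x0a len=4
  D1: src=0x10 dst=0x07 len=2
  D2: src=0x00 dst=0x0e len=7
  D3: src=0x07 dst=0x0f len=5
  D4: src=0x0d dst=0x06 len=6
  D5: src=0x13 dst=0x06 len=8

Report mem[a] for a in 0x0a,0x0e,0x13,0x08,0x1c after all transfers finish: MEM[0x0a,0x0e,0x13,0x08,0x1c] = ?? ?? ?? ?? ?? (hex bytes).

MEM[0x0a,0x0e,0x13,0x08,0x1c] = c4 6a 0a c7 73

  after D0: wrote 4B at 0x0a = ee0a4447
  after D1: wrote 2B at 0x07 = 2910
  after D2: wrote 7B at 0x0e = 6abfee0a444749
  after D3: wrote 5B at 0x0f = 29106fee0a
  after D4: wrote 6B at 0x06 = 476a29106fee
  after D5: wrote 8B at 0x06 = 0a49c713c4220ab3
query mem[0x0a]=0xc4, mem[0x0e]=0x6a, mem[0x13]=0x0a, mem[0x08]=0xc7, mem[0x1c]=0x73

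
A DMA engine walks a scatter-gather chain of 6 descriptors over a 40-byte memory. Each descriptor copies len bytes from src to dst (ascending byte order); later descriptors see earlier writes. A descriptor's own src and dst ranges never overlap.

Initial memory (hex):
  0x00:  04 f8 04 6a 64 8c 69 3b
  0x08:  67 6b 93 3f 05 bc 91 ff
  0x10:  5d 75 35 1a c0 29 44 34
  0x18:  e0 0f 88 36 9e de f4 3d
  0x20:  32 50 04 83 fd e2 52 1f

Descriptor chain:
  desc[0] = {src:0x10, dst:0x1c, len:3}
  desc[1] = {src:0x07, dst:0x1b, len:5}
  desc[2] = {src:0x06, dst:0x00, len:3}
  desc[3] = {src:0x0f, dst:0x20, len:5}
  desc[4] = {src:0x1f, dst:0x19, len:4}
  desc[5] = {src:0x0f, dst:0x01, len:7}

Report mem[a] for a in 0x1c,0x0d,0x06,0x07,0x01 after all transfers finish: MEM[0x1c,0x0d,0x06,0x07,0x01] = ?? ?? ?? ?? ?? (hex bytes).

MEM[0x1c,0x0d,0x06,0x07,0x01] = 75 bc c0 29 ff

  after D0: wrote 3B at 0x1c = 5d7535
  after D1: wrote 5B at 0x1b = 3b676b933f
  after D2: wrote 3B at 0x00 = 693b67
  after D3: wrote 5B at 0x20 = ff5d75351a
  after D4: wrote 4B at 0x19 = 3fff5d75
  after D5: wrote 7B at 0x01 = ff5d75351ac029
query mem[0x1c]=0x75, mem[0x0d]=0xbc, mem[0x06]=0xc0, mem[0x07]=0x29, mem[0x01]=0xff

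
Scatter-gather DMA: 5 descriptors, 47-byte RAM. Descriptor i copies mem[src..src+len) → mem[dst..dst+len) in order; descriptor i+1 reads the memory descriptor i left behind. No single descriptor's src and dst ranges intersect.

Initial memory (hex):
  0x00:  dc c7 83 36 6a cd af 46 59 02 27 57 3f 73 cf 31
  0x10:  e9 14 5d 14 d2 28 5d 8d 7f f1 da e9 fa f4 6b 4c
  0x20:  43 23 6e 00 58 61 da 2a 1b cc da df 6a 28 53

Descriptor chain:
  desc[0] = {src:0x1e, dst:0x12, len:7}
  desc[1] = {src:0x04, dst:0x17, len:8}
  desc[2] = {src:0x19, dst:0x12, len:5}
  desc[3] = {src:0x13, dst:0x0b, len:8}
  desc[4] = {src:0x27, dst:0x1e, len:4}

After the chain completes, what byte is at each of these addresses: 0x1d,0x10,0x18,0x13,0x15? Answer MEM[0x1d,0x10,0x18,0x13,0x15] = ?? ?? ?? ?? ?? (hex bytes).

#0 dst[0x12+7] := {0x6b,0x4c,0x43,0x23,0x6e,0x00,0x58}
#1 dst[0x17+8] := {0x6a,0xcd,0xaf,0x46,0x59,0x02,0x27,0x57}
#2 dst[0x12+5] := {0xaf,0x46,0x59,0x02,0x27}
#3 dst[0x0b+8] := {0x46,0x59,0x02,0x27,0x6a,0xcd,0xaf,0x46}
#4 dst[0x1e+4] := {0x2a,0x1b,0xcc,0xda}
query mem[0x1d]=0x27, mem[0x10]=0xcd, mem[0x18]=0xcd, mem[0x13]=0x46, mem[0x15]=0x02

MEM[0x1d,0x10,0x18,0x13,0x15] = 27 cd cd 46 02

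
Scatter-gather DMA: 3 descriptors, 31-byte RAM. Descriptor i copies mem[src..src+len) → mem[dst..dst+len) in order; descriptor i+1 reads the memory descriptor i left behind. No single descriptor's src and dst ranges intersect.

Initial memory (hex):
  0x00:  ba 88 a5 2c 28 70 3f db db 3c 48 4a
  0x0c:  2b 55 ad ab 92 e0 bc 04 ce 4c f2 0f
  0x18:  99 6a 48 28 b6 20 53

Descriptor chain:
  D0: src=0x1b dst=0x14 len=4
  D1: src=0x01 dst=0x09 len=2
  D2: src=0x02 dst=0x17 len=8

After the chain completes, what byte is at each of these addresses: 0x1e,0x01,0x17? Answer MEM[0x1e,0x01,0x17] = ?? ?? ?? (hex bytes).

[0] 0x1b->0x14 len=4 : 28 b6 20 53
[1] 0x01->0x09 len=2 : 88 a5
[2] 0x02->0x17 len=8 : a5 2c 28 70 3f db db 88
query mem[0x1e]=0x88, mem[0x01]=0x88, mem[0x17]=0xa5

MEM[0x1e,0x01,0x17] = 88 88 a5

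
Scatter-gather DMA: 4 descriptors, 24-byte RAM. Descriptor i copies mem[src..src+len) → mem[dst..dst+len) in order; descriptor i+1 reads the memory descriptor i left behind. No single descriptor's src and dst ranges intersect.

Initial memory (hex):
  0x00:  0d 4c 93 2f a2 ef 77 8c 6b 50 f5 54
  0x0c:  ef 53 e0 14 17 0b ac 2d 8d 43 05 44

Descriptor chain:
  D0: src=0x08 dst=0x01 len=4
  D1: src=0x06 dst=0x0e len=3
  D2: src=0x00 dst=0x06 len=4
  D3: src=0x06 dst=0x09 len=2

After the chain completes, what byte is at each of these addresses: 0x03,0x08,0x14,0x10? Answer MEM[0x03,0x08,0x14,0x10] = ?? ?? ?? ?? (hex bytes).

MEM[0x03,0x08,0x14,0x10] = f5 50 8d 6b

#0 dst[0x01+4] := {0x6b,0x50,0xf5,0x54}
#1 dst[0x0e+3] := {0x77,0x8c,0x6b}
#2 dst[0x06+4] := {0x0d,0x6b,0x50,0xf5}
#3 dst[0x09+2] := {0x0d,0x6b}
query mem[0x03]=0xf5, mem[0x08]=0x50, mem[0x14]=0x8d, mem[0x10]=0x6b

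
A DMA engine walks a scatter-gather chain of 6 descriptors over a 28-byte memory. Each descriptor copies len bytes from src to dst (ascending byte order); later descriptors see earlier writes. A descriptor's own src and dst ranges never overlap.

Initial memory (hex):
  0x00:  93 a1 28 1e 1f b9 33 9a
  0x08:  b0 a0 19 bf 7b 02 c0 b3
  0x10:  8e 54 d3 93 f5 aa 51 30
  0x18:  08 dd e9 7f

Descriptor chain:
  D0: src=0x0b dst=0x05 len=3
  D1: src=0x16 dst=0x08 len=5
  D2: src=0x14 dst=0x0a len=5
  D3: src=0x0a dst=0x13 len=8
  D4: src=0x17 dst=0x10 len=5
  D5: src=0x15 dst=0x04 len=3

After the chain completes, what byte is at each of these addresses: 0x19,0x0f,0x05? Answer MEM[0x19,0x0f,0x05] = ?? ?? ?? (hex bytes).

MEM[0x19,0x0f,0x05] = 8e b3 30

  after D0: wrote 3B at 0x05 = bf7b02
  after D1: wrote 5B at 0x08 = 513008dde9
  after D2: wrote 5B at 0x0a = f5aa513008
  after D3: wrote 8B at 0x13 = f5aa513008b38e54
  after D4: wrote 5B at 0x10 = 08b38e547f
  after D5: wrote 3B at 0x04 = 513008
query mem[0x19]=0x8e, mem[0x0f]=0xb3, mem[0x05]=0x30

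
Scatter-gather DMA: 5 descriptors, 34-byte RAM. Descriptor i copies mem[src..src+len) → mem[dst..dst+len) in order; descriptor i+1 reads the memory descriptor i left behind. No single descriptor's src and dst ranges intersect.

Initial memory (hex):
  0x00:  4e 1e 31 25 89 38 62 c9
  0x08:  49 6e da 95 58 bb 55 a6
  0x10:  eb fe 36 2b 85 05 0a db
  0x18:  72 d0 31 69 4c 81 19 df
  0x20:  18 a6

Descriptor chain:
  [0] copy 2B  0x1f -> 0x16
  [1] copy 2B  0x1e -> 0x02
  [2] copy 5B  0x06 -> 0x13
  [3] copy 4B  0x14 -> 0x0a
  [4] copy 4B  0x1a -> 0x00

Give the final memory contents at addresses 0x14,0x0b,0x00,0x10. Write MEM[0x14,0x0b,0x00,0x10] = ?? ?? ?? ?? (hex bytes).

MEM[0x14,0x0b,0x00,0x10] = c9 49 31 eb

  after D0: wrote 2B at 0x16 = df18
  after D1: wrote 2B at 0x02 = 19df
  after D2: wrote 5B at 0x13 = 62c9496eda
  after D3: wrote 4B at 0x0a = c9496eda
  after D4: wrote 4B at 0x00 = 31694c81
query mem[0x14]=0xc9, mem[0x0b]=0x49, mem[0x00]=0x31, mem[0x10]=0xeb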